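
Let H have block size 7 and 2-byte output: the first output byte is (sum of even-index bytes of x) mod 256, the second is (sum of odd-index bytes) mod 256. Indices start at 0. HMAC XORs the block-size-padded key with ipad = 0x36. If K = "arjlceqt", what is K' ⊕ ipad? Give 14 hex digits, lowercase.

a9813636363636

Key "arjlceqt" = 61 72 6a 6c 63 65 71 74 is 8 bytes > B = 7, so hash it first: H(key) = 9f b7, then zero-pad to 7 bytes: K' = 9f b7 00 00 00 00 00.
XOR each byte with 0x36: 9f⊕36=a9, b7⊕36=81, 00⊕36=36, 00⊕36=36, 00⊕36=36, 00⊕36=36, 00⊕36=36.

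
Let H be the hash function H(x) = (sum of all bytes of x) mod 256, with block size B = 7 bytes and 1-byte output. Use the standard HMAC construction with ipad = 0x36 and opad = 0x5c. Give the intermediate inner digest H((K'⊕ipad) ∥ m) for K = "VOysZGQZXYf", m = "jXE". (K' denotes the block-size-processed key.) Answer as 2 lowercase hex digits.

0d

Key "VOysZGQZXYf" = 56 4f 79 73 5a 47 51 5a 58 59 66 is 11 bytes > B = 7, so hash it first: H(key) = f4, then zero-pad to 7 bytes: K' = f4 00 00 00 00 00 00.
K' ⊕ ipad = c2 36 36 36 36 36 36.
Inner input = c2 36 36 36 36 36 36 ∥ 6a 58 45.
Inner hash: sum = 194+54+54+54+54+54+54+106+88+69 = 781; mod 256 = 13 → 0d.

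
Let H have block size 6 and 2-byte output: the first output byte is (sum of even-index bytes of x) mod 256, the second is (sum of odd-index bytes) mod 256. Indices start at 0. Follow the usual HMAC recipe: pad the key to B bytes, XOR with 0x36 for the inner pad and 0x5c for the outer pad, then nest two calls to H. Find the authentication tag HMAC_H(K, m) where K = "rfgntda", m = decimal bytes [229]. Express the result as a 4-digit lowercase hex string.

Key "rfgntda" = 72 66 67 6e 74 64 61 is 7 bytes > B = 6, so hash it first: H(key) = ae 38, then zero-pad to 6 bytes: K' = ae 38 00 00 00 00.
K' ⊕ ipad = 98 0e 36 36 36 36.  K' ⊕ opad = f2 64 5c 5c 5c 5c.
Inner input = (K'⊕ipad) ∥ m = 98 0e 36 36 36 36 ∥ e5.
Inner hash: even-index sum = 489 mod 256 = 233; odd-index sum = 122 mod 256 = 122 → e9 7a.
Outer input = (K'⊕opad) ∥ inner = f2 64 5c 5c 5c 5c ∥ e9 7a.
Outer hash (tag): even-index sum = 659 mod 256 = 147; odd-index sum = 406 mod 256 = 150 → 93 96.

9396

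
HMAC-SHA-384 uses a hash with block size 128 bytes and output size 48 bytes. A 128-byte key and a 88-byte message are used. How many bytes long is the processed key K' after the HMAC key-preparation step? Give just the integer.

Key is 128 ≤ 128 bytes, zero-padded: |K'| = 128.

128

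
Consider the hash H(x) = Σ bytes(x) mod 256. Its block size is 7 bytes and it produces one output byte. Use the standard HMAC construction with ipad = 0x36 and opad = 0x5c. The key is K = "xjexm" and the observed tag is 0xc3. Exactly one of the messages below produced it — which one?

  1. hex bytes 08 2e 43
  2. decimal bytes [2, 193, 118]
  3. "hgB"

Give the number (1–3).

3

Key "xjexm" = 78 6a 65 78 6d is 5 bytes ≤ B = 7; zero-pad to 7 bytes: K' = 78 6a 65 78 6d 00 00.
K' ⊕ ipad = 4e 5c 53 4e 5b 36 36; K' ⊕ opad = 24 36 39 24 31 5c 5c.
m1: inner = H(4e 5c 53 4e 5b 36 36 08 2e 43) = 8b; tag = H(24 36 39 24 31 5c 5c 8b) = 2b
m2: inner = H(4e 5c 53 4e 5b 36 36 02 c1 76) = 4b; tag = H(24 36 39 24 31 5c 5c 4b) = eb
m3: inner = H(4e 5c 53 4e 5b 36 36 68 67 42) = 23; tag = H(24 36 39 24 31 5c 5c 23) = c3 ← matches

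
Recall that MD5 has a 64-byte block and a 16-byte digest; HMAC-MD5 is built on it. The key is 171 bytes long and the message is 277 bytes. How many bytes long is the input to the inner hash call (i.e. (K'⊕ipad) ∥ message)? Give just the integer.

341

Key is 171 > 64 bytes, so it is hashed to 16 bytes then zero-padded to 64: |K'| = 64.
Inner input = (K'⊕ipad) ∥ m → 64 + 277 = 341 bytes.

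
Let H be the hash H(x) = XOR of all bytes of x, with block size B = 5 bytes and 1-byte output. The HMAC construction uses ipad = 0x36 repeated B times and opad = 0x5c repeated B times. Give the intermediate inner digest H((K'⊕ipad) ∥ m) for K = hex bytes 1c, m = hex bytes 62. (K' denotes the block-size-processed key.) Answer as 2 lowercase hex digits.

48

Key hex bytes 1c is 1 byte ≤ B = 5; zero-pad to 5 bytes: K' = 1c 00 00 00 00.
K' ⊕ ipad = 2a 36 36 36 36.
Inner input = 2a 36 36 36 36 ∥ 62.
Inner hash: XOR 2a⊕36⊕36⊕36⊕36⊕62 = 48.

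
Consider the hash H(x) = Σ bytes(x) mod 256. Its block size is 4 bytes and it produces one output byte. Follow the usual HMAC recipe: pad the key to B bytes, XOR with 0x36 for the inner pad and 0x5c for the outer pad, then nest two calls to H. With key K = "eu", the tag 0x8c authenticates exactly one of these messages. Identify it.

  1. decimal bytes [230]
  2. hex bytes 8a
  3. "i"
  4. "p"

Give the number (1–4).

4

Key "eu" = 65 75 is 2 bytes ≤ B = 4; zero-pad to 4 bytes: K' = 65 75 00 00.
K' ⊕ ipad = 53 43 36 36; K' ⊕ opad = 39 29 5c 5c.
m1: inner = H(53 43 36 36 e6) = e8; tag = H(39 29 5c 5c e8) = 02
m2: inner = H(53 43 36 36 8a) = 8c; tag = H(39 29 5c 5c 8c) = a6
m3: inner = H(53 43 36 36 69) = 6b; tag = H(39 29 5c 5c 6b) = 85
m4: inner = H(53 43 36 36 70) = 72; tag = H(39 29 5c 5c 72) = 8c ← matches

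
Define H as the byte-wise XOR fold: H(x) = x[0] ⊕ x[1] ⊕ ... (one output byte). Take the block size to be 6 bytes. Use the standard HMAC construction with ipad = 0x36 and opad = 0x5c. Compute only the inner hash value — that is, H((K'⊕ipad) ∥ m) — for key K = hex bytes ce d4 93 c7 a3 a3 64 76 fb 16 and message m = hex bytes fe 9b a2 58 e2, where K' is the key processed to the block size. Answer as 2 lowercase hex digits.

Key hex bytes ce d4 93 c7 a3 a3 64 76 fb 16 is 10 bytes > B = 6, so hash it first: H(key) = b1, then zero-pad to 6 bytes: K' = b1 00 00 00 00 00.
K' ⊕ ipad = 87 36 36 36 36 36.
Inner input = 87 36 36 36 36 36 ∥ fe 9b a2 58 e2.
Inner hash: XOR 87⊕36⊕36⊕36⊕36⊕36⊕fe⊕9b⊕a2⊕58⊕e2 = cc.

cc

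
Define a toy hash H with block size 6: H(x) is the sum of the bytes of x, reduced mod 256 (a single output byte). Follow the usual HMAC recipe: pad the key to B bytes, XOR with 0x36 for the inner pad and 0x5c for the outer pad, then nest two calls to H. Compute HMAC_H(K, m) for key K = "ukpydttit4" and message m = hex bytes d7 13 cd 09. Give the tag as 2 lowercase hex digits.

Key "ukpydttit4" = 75 6b 70 79 64 74 74 69 74 34 is 10 bytes > B = 6, so hash it first: H(key) = 26, then zero-pad to 6 bytes: K' = 26 00 00 00 00 00.
K' ⊕ ipad = 10 36 36 36 36 36.  K' ⊕ opad = 7a 5c 5c 5c 5c 5c.
Inner input = (K'⊕ipad) ∥ m = 10 36 36 36 36 36 ∥ d7 13 cd 09.
Inner hash: sum = 16+54+54+54+54+54+215+19+205+9 = 734; mod 256 = 222 → de.
Outer input = (K'⊕opad) ∥ inner = 7a 5c 5c 5c 5c 5c ∥ de.
Outer hash (tag): sum = 122+92+92+92+92+92+222 = 804; mod 256 = 36 → 24.

24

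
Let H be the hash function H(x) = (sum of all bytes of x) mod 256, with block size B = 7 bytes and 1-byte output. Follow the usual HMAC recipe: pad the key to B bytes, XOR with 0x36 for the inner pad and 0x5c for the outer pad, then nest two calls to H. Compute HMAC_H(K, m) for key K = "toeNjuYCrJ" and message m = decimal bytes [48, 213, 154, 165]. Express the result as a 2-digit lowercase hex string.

Key "toeNjuYCrJ" = 74 6f 65 4e 6a 75 59 43 72 4a is 10 bytes > B = 7, so hash it first: H(key) = cd, then zero-pad to 7 bytes: K' = cd 00 00 00 00 00 00.
K' ⊕ ipad = fb 36 36 36 36 36 36.  K' ⊕ opad = 91 5c 5c 5c 5c 5c 5c.
Inner input = (K'⊕ipad) ∥ m = fb 36 36 36 36 36 36 ∥ 30 d5 9a a5.
Inner hash: sum = 251+54+54+54+54+54+54+48+213+154+165 = 1155; mod 256 = 131 → 83.
Outer input = (K'⊕opad) ∥ inner = 91 5c 5c 5c 5c 5c 5c ∥ 83.
Outer hash (tag): sum = 145+92+92+92+92+92+92+131 = 828; mod 256 = 60 → 3c.

3c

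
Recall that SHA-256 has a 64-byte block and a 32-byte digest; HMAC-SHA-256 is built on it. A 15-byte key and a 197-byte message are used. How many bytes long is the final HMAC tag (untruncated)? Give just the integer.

The tag is one SHA-256 digest: 32 bytes.

32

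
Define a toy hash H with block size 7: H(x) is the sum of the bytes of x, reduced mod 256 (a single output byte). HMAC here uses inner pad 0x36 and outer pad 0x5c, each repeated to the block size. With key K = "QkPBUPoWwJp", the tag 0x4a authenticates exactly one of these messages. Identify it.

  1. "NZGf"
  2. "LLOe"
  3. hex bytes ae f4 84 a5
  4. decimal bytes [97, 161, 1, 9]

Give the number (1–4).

Key "QkPBUPoWwJp" = 51 6b 50 42 55 50 6f 57 77 4a 70 is 11 bytes > B = 7, so hash it first: H(key) = ea, then zero-pad to 7 bytes: K' = ea 00 00 00 00 00 00.
K' ⊕ ipad = dc 36 36 36 36 36 36; K' ⊕ opad = b6 5c 5c 5c 5c 5c 5c.
m1: inner = H(dc 36 36 36 36 36 36 4e 5a 47 66) = 75; tag = H(b6 5c 5c 5c 5c 5c 5c 75) = 53
m2: inner = H(dc 36 36 36 36 36 36 4c 4c 4f 65) = 6c; tag = H(b6 5c 5c 5c 5c 5c 5c 6c) = 4a ← matches
m3: inner = H(dc 36 36 36 36 36 36 ae f4 84 a5) = eb; tag = H(b6 5c 5c 5c 5c 5c 5c eb) = c9
m4: inner = H(dc 36 36 36 36 36 36 61 a1 01 09) = 2c; tag = H(b6 5c 5c 5c 5c 5c 5c 2c) = 0a

2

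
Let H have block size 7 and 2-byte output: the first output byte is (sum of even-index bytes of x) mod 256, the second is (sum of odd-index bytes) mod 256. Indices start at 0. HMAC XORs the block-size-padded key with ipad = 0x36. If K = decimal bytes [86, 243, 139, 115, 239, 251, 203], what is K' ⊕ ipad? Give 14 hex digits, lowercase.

Key decimal bytes [86, 243, 139, 115, 239, 251, 203] = 56 f3 8b 73 ef fb cb is exactly B = 7 bytes: K' = 56 f3 8b 73 ef fb cb.
XOR each byte with 0x36: 56⊕36=60, f3⊕36=c5, 8b⊕36=bd, 73⊕36=45, ef⊕36=d9, fb⊕36=cd, cb⊕36=fd.

60c5bd45d9cdfd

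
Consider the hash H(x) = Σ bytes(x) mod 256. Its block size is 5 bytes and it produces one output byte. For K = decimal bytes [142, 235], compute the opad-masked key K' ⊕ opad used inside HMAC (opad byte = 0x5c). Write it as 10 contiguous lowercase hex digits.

Key decimal bytes [142, 235] = 8e eb is 2 bytes ≤ B = 5; zero-pad to 5 bytes: K' = 8e eb 00 00 00.
XOR each byte with 0x5c: 8e⊕5c=d2, eb⊕5c=b7, 00⊕5c=5c, 00⊕5c=5c, 00⊕5c=5c.

d2b75c5c5c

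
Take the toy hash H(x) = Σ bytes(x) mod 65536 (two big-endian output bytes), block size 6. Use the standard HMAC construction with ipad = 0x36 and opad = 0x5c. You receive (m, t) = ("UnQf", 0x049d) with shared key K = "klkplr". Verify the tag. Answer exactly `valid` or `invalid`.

invalid

Key "klkplr" = 6b 6c 6b 70 6c 72 is exactly B = 6 bytes: K' = 6b 6c 6b 70 6c 72.
K' ⊕ ipad = 5d 5a 5d 46 5a 44; K' ⊕ opad = 37 30 37 2c 30 2e.
Inner hash: sum = 93+90+93+70+90+68+85+110+81+102 = 882 → 03 72.
Outer hash (recomputed tag): sum = 55+48+55+44+48+46+3+114 = 413 → 01 9d.
Recomputed tag = 019d; claimed = 049d → mismatch.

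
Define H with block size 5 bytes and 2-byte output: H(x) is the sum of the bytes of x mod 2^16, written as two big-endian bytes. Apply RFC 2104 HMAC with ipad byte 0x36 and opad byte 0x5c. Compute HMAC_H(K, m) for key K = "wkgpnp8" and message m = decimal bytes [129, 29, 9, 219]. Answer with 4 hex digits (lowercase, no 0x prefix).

Key "wkgpnp8" = 77 6b 67 70 6e 70 38 is 7 bytes > B = 5, so hash it first: H(key) = 02 cf, then zero-pad to 5 bytes: K' = 02 cf 00 00 00.
K' ⊕ ipad = 34 f9 36 36 36.  K' ⊕ opad = 5e 93 5c 5c 5c.
Inner input = (K'⊕ipad) ∥ m = 34 f9 36 36 36 ∥ 81 1d 09 db.
Inner hash: sum = 52+249+54+54+54+129+29+9+219 = 849 → 03 51.
Outer input = (K'⊕opad) ∥ inner = 5e 93 5c 5c 5c ∥ 03 51.
Outer hash (tag): sum = 94+147+92+92+92+3+81 = 601 → 02 59.

0259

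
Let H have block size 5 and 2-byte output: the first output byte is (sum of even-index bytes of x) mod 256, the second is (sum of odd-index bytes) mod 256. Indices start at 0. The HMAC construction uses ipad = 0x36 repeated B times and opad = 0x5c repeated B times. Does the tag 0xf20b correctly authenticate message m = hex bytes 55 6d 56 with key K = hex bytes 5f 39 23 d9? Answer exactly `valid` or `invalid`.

Key hex bytes 5f 39 23 d9 is 4 bytes ≤ B = 5; zero-pad to 5 bytes: K' = 5f 39 23 d9 00.
K' ⊕ ipad = 69 0f 15 ef 36; K' ⊕ opad = 03 65 7f 85 5c.
Inner hash: even-index sum = 289 mod 256 = 33; odd-index sum = 425 mod 256 = 169 → 21 a9.
Outer hash (recomputed tag): even-index sum = 391 mod 256 = 135; odd-index sum = 267 mod 256 = 11 → 87 0b.
Recomputed tag = 870b; claimed = f20b → mismatch.

invalid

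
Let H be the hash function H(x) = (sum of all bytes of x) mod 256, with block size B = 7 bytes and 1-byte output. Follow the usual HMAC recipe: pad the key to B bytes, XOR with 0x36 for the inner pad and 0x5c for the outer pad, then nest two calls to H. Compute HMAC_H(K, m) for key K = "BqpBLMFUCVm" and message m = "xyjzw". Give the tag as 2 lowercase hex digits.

24

Key "BqpBLMFUCVm" = 42 71 70 42 4c 4d 46 55 43 56 6d is 11 bytes > B = 7, so hash it first: H(key) = 9f, then zero-pad to 7 bytes: K' = 9f 00 00 00 00 00 00.
K' ⊕ ipad = a9 36 36 36 36 36 36.  K' ⊕ opad = c3 5c 5c 5c 5c 5c 5c.
Inner input = (K'⊕ipad) ∥ m = a9 36 36 36 36 36 36 ∥ 78 79 6a 7a 77.
Inner hash: sum = 169+54+54+54+54+54+54+120+121+106+122+119 = 1081; mod 256 = 57 → 39.
Outer input = (K'⊕opad) ∥ inner = c3 5c 5c 5c 5c 5c 5c ∥ 39.
Outer hash (tag): sum = 195+92+92+92+92+92+92+57 = 804; mod 256 = 36 → 24.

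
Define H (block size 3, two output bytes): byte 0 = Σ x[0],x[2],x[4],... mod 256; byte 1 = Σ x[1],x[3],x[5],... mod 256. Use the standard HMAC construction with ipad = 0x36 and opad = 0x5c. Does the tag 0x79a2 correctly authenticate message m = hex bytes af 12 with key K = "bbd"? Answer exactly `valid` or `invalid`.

Key "bbd" = 62 62 64 is exactly B = 3 bytes: K' = 62 62 64.
K' ⊕ ipad = 54 54 52; K' ⊕ opad = 3e 3e 38.
Inner hash: even-index sum = 184 mod 256 = 184; odd-index sum = 259 mod 256 = 3 → b8 03.
Outer hash (recomputed tag): even-index sum = 121 mod 256 = 121; odd-index sum = 246 mod 256 = 246 → 79 f6.
Recomputed tag = 79f6; claimed = 79a2 → mismatch.

invalid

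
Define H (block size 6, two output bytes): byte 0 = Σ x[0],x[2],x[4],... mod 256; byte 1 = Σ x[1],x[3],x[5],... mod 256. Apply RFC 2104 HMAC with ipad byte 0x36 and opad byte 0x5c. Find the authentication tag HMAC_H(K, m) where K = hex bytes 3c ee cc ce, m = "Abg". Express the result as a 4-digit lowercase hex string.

2e08

Key hex bytes 3c ee cc ce is 4 bytes ≤ B = 6; zero-pad to 6 bytes: K' = 3c ee cc ce 00 00.
K' ⊕ ipad = 0a d8 fa f8 36 36.  K' ⊕ opad = 60 b2 90 92 5c 5c.
Inner input = (K'⊕ipad) ∥ m = 0a d8 fa f8 36 36 ∥ 41 62 67.
Inner hash: even-index sum = 482 mod 256 = 226; odd-index sum = 616 mod 256 = 104 → e2 68.
Outer input = (K'⊕opad) ∥ inner = 60 b2 90 92 5c 5c ∥ e2 68.
Outer hash (tag): even-index sum = 558 mod 256 = 46; odd-index sum = 520 mod 256 = 8 → 2e 08.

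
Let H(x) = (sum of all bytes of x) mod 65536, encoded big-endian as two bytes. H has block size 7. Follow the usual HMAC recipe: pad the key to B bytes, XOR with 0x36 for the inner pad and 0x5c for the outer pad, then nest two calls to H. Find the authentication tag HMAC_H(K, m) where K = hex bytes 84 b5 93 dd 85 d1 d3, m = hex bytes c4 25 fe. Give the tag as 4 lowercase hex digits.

Key hex bytes 84 b5 93 dd 85 d1 d3 is exactly B = 7 bytes: K' = 84 b5 93 dd 85 d1 d3.
K' ⊕ ipad = b2 83 a5 eb b3 e7 e5.  K' ⊕ opad = d8 e9 cf 81 d9 8d 8f.
Inner input = (K'⊕ipad) ∥ m = b2 83 a5 eb b3 e7 e5 ∥ c4 25 fe.
Inner hash: sum = 178+131+165+235+179+231+229+196+37+254 = 1835 → 07 2b.
Outer input = (K'⊕opad) ∥ inner = d8 e9 cf 81 d9 8d 8f ∥ 07 2b.
Outer hash (tag): sum = 216+233+207+129+217+141+143+7+43 = 1336 → 05 38.

0538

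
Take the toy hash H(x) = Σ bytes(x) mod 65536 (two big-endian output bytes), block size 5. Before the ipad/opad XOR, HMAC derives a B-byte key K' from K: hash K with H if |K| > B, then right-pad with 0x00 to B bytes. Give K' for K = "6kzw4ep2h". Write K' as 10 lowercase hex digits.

0335000000

|K| = 9 > B = 5, so first hash the key.
H(K): sum = 54+107+122+119+52+101+112+50+104 = 821 → 03 35.
Zero-pad H(K) = 03 35 to 5 bytes: K' = 03 35 00 00 00.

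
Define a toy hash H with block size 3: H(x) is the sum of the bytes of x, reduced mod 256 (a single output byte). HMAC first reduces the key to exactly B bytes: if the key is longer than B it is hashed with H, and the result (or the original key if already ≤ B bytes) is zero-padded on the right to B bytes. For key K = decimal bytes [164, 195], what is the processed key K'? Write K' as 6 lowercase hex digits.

a4c300

Key decimal bytes [164, 195] = a4 c3 is 2 bytes ≤ B = 3; zero-pad to 3 bytes: K' = a4 c3 00.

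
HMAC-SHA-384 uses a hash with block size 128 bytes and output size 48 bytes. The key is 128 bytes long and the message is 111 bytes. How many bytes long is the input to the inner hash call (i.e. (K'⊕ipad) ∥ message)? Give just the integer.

Key is 128 ≤ 128 bytes, zero-padded: |K'| = 128.
Inner input = (K'⊕ipad) ∥ m → 128 + 111 = 239 bytes.

239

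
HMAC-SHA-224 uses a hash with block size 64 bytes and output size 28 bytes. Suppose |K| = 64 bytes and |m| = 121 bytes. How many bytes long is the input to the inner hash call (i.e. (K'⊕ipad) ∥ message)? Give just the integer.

Key is 64 ≤ 64 bytes, zero-padded: |K'| = 64.
Inner input = (K'⊕ipad) ∥ m → 64 + 121 = 185 bytes.

185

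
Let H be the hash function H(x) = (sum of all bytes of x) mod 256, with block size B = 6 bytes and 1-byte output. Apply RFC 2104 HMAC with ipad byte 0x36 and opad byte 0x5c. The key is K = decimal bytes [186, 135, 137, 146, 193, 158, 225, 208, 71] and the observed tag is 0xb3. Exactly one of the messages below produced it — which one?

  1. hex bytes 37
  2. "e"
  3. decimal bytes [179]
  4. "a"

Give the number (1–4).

Key decimal bytes [186, 135, 137, 146, 193, 158, 225, 208, 71] = ba 87 89 92 c1 9e e1 d0 47 is 9 bytes > B = 6, so hash it first: H(key) = b3, then zero-pad to 6 bytes: K' = b3 00 00 00 00 00.
K' ⊕ ipad = 85 36 36 36 36 36; K' ⊕ opad = ef 5c 5c 5c 5c 5c.
m1: inner = H(85 36 36 36 36 36 37) = ca; tag = H(ef 5c 5c 5c 5c 5c ca) = 85
m2: inner = H(85 36 36 36 36 36 65) = f8; tag = H(ef 5c 5c 5c 5c 5c f8) = b3 ← matches
m3: inner = H(85 36 36 36 36 36 b3) = 46; tag = H(ef 5c 5c 5c 5c 5c 46) = 01
m4: inner = H(85 36 36 36 36 36 61) = f4; tag = H(ef 5c 5c 5c 5c 5c f4) = af

2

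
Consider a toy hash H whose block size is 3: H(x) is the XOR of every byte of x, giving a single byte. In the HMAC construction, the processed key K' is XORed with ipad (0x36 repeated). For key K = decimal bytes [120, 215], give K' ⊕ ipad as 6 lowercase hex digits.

Key decimal bytes [120, 215] = 78 d7 is 2 bytes ≤ B = 3; zero-pad to 3 bytes: K' = 78 d7 00.
XOR each byte with 0x36: 78⊕36=4e, d7⊕36=e1, 00⊕36=36.

4ee136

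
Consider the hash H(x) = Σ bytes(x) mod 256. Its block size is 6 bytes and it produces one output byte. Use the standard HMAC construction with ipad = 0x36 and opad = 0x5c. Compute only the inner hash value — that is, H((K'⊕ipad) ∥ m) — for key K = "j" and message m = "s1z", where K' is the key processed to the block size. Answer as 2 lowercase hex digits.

88

Key "j" = 6a is 1 byte ≤ B = 6; zero-pad to 6 bytes: K' = 6a 00 00 00 00 00.
K' ⊕ ipad = 5c 36 36 36 36 36.
Inner input = 5c 36 36 36 36 36 ∥ 73 31 7a.
Inner hash: sum = 92+54+54+54+54+54+115+49+122 = 648; mod 256 = 136 → 88.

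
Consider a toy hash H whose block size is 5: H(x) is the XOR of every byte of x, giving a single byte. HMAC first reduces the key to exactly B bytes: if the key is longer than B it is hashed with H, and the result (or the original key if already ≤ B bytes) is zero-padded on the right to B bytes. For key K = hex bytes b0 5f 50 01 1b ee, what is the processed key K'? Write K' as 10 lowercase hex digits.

|K| = 6 > B = 5, so first hash the key.
H(K): XOR b0⊕5f⊕50⊕01⊕1b⊕ee = 4b.
Zero-pad H(K) = 4b to 5 bytes: K' = 4b 00 00 00 00.

4b00000000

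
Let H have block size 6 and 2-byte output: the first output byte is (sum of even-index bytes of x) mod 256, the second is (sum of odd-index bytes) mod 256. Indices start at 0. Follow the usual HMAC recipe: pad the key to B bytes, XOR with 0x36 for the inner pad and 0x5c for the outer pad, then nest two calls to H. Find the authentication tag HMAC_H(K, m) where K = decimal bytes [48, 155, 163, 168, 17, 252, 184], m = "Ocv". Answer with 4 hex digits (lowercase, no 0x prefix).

Key decimal bytes [48, 155, 163, 168, 17, 252, 184] = 30 9b a3 a8 11 fc b8 is 7 bytes > B = 6, so hash it first: H(key) = 9c 3f, then zero-pad to 6 bytes: K' = 9c 3f 00 00 00 00.
K' ⊕ ipad = aa 09 36 36 36 36.  K' ⊕ opad = c0 63 5c 5c 5c 5c.
Inner input = (K'⊕ipad) ∥ m = aa 09 36 36 36 36 ∥ 4f 63 76.
Inner hash: even-index sum = 475 mod 256 = 219; odd-index sum = 216 mod 256 = 216 → db d8.
Outer input = (K'⊕opad) ∥ inner = c0 63 5c 5c 5c 5c ∥ db d8.
Outer hash (tag): even-index sum = 595 mod 256 = 83; odd-index sum = 499 mod 256 = 243 → 53 f3.

53f3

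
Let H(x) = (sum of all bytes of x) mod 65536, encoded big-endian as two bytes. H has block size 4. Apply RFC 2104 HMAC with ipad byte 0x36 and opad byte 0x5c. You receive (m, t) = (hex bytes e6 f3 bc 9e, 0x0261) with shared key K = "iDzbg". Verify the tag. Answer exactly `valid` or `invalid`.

Key "iDzbg" = 69 44 7a 62 67 is 5 bytes > B = 4, so hash it first: H(key) = 01 f0, then zero-pad to 4 bytes: K' = 01 f0 00 00.
K' ⊕ ipad = 37 c6 36 36; K' ⊕ opad = 5d ac 5c 5c.
Inner hash: sum = 55+198+54+54+230+243+188+158 = 1180 → 04 9c.
Outer hash (recomputed tag): sum = 93+172+92+92+4+156 = 609 → 02 61.
Recomputed tag = 0261; claimed = 0261 → match.

valid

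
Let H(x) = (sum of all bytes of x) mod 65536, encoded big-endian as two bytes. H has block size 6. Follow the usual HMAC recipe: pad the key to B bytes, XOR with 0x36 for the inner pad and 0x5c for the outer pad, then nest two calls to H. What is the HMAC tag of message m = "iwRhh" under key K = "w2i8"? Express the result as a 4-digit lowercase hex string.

Key "w2i8" = 77 32 69 38 is 4 bytes ≤ B = 6; zero-pad to 6 bytes: K' = 77 32 69 38 00 00.
K' ⊕ ipad = 41 04 5f 0e 36 36.  K' ⊕ opad = 2b 6e 35 64 5c 5c.
Inner input = (K'⊕ipad) ∥ m = 41 04 5f 0e 36 36 ∥ 69 77 52 68 68.
Inner hash: sum = 65+4+95+14+54+54+105+119+82+104+104 = 800 → 03 20.
Outer input = (K'⊕opad) ∥ inner = 2b 6e 35 64 5c 5c ∥ 03 20.
Outer hash (tag): sum = 43+110+53+100+92+92+3+32 = 525 → 02 0d.

020d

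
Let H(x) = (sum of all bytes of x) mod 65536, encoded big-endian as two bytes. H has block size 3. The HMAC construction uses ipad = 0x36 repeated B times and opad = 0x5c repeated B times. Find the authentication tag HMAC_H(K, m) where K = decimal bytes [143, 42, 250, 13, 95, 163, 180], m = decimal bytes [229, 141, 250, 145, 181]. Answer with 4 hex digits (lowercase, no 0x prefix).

0146

Key decimal bytes [143, 42, 250, 13, 95, 163, 180] = 8f 2a fa 0d 5f a3 b4 is 7 bytes > B = 3, so hash it first: H(key) = 03 76, then zero-pad to 3 bytes: K' = 03 76 00.
K' ⊕ ipad = 35 40 36.  K' ⊕ opad = 5f 2a 5c.
Inner input = (K'⊕ipad) ∥ m = 35 40 36 ∥ e5 8d fa 91 b5.
Inner hash: sum = 53+64+54+229+141+250+145+181 = 1117 → 04 5d.
Outer input = (K'⊕opad) ∥ inner = 5f 2a 5c ∥ 04 5d.
Outer hash (tag): sum = 95+42+92+4+93 = 326 → 01 46.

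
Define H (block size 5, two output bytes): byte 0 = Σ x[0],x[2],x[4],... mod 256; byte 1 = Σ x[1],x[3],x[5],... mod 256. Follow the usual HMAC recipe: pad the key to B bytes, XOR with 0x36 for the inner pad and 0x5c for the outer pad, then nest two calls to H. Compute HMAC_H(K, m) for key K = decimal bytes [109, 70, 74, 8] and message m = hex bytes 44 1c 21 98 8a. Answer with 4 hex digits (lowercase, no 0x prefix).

Key decimal bytes [109, 70, 74, 8] = 6d 46 4a 08 is 4 bytes ≤ B = 5; zero-pad to 5 bytes: K' = 6d 46 4a 08 00.
K' ⊕ ipad = 5b 70 7c 3e 36.  K' ⊕ opad = 31 1a 16 54 5c.
Inner input = (K'⊕ipad) ∥ m = 5b 70 7c 3e 36 ∥ 44 1c 21 98 8a.
Inner hash: even-index sum = 449 mod 256 = 193; odd-index sum = 413 mod 256 = 157 → c1 9d.
Outer input = (K'⊕opad) ∥ inner = 31 1a 16 54 5c ∥ c1 9d.
Outer hash (tag): even-index sum = 320 mod 256 = 64; odd-index sum = 303 mod 256 = 47 → 40 2f.

402f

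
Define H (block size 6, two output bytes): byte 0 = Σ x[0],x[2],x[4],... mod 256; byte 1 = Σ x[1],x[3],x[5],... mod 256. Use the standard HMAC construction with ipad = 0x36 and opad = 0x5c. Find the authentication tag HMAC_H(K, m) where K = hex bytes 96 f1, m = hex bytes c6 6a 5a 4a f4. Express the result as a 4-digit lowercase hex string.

Key hex bytes 96 f1 is 2 bytes ≤ B = 6; zero-pad to 6 bytes: K' = 96 f1 00 00 00 00.
K' ⊕ ipad = a0 c7 36 36 36 36.  K' ⊕ opad = ca ad 5c 5c 5c 5c.
Inner input = (K'⊕ipad) ∥ m = a0 c7 36 36 36 36 ∥ c6 6a 5a 4a f4.
Inner hash: even-index sum = 800 mod 256 = 32; odd-index sum = 487 mod 256 = 231 → 20 e7.
Outer input = (K'⊕opad) ∥ inner = ca ad 5c 5c 5c 5c ∥ 20 e7.
Outer hash (tag): even-index sum = 418 mod 256 = 162; odd-index sum = 588 mod 256 = 76 → a2 4c.

a24c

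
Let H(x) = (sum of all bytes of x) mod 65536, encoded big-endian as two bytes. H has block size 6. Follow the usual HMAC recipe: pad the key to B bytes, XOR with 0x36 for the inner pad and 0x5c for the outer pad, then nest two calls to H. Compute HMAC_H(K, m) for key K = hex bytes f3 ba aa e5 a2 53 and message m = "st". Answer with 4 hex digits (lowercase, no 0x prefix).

Key hex bytes f3 ba aa e5 a2 53 is exactly B = 6 bytes: K' = f3 ba aa e5 a2 53.
K' ⊕ ipad = c5 8c 9c d3 94 65.  K' ⊕ opad = af e6 f6 b9 fe 0f.
Inner input = (K'⊕ipad) ∥ m = c5 8c 9c d3 94 65 ∥ 73 74.
Inner hash: sum = 197+140+156+211+148+101+115+116 = 1184 → 04 a0.
Outer input = (K'⊕opad) ∥ inner = af e6 f6 b9 fe 0f ∥ 04 a0.
Outer hash (tag): sum = 175+230+246+185+254+15+4+160 = 1269 → 04 f5.

04f5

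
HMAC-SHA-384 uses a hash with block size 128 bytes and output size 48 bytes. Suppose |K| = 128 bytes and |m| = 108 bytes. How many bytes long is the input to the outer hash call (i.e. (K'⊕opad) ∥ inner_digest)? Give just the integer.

Key is 128 ≤ 128 bytes, zero-padded: |K'| = 128.
Outer input = (K'⊕opad) ∥ H(inner) → 128 + 48 = 176 bytes.

176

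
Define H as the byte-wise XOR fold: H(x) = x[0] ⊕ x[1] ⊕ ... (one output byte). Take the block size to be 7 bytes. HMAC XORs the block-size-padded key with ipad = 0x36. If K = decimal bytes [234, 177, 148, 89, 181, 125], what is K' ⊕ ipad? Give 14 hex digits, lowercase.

dc87a26f834b36

Key decimal bytes [234, 177, 148, 89, 181, 125] = ea b1 94 59 b5 7d is 6 bytes ≤ B = 7; zero-pad to 7 bytes: K' = ea b1 94 59 b5 7d 00.
XOR each byte with 0x36: ea⊕36=dc, b1⊕36=87, 94⊕36=a2, 59⊕36=6f, b5⊕36=83, 7d⊕36=4b, 00⊕36=36.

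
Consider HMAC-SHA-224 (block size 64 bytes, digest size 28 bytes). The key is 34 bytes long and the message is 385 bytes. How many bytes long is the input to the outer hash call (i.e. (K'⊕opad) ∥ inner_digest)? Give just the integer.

Key is 34 ≤ 64 bytes, zero-padded: |K'| = 64.
Outer input = (K'⊕opad) ∥ H(inner) → 64 + 28 = 92 bytes.

92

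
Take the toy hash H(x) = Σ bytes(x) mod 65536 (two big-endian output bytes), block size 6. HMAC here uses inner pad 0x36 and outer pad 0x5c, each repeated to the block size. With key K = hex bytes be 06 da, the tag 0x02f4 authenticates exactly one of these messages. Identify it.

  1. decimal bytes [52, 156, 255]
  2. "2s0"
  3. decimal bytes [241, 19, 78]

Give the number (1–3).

Key hex bytes be 06 da is 3 bytes ≤ B = 6; zero-pad to 6 bytes: K' = be 06 da 00 00 00.
K' ⊕ ipad = 88 30 ec 36 36 36; K' ⊕ opad = e2 5a 86 5c 5c 5c.
m1: inner = H(88 30 ec 36 36 36 34 9c ff) = 04 15; tag = H(e2 5a 86 5c 5c 5c 04 15) = 02ef
m2: inner = H(88 30 ec 36 36 36 32 73 30) = 03 1b; tag = H(e2 5a 86 5c 5c 5c 03 1b) = 02f4 ← matches
m3: inner = H(88 30 ec 36 36 36 f1 13 4e) = 03 98; tag = H(e2 5a 86 5c 5c 5c 03 98) = 0371

2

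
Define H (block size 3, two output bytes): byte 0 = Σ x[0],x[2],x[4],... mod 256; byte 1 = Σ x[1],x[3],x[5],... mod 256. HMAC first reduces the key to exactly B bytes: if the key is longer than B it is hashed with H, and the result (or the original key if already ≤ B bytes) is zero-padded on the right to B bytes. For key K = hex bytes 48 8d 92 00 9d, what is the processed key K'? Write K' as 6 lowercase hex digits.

778d00

|K| = 5 > B = 3, so first hash the key.
H(K): even-index sum = 375 mod 256 = 119; odd-index sum = 141 mod 256 = 141 → 77 8d.
Zero-pad H(K) = 77 8d to 3 bytes: K' = 77 8d 00.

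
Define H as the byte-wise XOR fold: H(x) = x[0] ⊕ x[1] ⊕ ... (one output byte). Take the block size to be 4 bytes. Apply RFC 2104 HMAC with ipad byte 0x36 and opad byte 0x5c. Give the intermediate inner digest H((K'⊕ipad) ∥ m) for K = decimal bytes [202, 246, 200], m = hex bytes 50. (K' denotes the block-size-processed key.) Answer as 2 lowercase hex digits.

a4

Key decimal bytes [202, 246, 200] = ca f6 c8 is 3 bytes ≤ B = 4; zero-pad to 4 bytes: K' = ca f6 c8 00.
K' ⊕ ipad = fc c0 fe 36.
Inner input = fc c0 fe 36 ∥ 50.
Inner hash: XOR fc⊕c0⊕fe⊕36⊕50 = a4.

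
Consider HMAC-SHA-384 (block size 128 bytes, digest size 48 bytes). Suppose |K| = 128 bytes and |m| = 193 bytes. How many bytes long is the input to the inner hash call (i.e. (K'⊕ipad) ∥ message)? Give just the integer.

321

Key is 128 ≤ 128 bytes, zero-padded: |K'| = 128.
Inner input = (K'⊕ipad) ∥ m → 128 + 193 = 321 bytes.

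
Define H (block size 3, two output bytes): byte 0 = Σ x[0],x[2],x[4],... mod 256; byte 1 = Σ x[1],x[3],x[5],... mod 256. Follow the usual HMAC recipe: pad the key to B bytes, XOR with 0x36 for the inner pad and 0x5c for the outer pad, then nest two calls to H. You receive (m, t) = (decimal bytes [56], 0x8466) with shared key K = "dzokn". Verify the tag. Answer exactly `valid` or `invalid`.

Key "dzokn" = 64 7a 6f 6b 6e is 5 bytes > B = 3, so hash it first: H(key) = 41 e5, then zero-pad to 3 bytes: K' = 41 e5 00.
K' ⊕ ipad = 77 d3 36; K' ⊕ opad = 1d b9 5c.
Inner hash: even-index sum = 173 mod 256 = 173; odd-index sum = 267 mod 256 = 11 → ad 0b.
Outer hash (recomputed tag): even-index sum = 132 mod 256 = 132; odd-index sum = 358 mod 256 = 102 → 84 66.
Recomputed tag = 8466; claimed = 8466 → match.

valid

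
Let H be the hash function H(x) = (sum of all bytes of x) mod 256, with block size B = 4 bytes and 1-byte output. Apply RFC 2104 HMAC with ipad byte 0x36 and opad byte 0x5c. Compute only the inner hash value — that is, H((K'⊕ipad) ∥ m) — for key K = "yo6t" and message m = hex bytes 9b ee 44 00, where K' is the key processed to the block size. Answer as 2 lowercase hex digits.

Key "yo6t" = 79 6f 36 74 is exactly B = 4 bytes: K' = 79 6f 36 74.
K' ⊕ ipad = 4f 59 00 42.
Inner input = 4f 59 00 42 ∥ 9b ee 44 00.
Inner hash: sum = 79+89+0+66+155+238+68+0 = 695; mod 256 = 183 → b7.

b7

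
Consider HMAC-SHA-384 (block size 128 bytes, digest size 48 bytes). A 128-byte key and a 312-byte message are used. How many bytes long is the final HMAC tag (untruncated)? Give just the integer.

48

The tag is one SHA-384 digest: 48 bytes.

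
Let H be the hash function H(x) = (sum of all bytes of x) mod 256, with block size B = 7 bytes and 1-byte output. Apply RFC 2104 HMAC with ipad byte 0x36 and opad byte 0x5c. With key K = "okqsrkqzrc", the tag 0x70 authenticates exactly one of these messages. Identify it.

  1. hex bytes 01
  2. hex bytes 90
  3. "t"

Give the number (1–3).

Key "okqsrkqzrc" = 6f 6b 71 73 72 6b 71 7a 72 63 is 10 bytes > B = 7, so hash it first: H(key) = 5b, then zero-pad to 7 bytes: K' = 5b 00 00 00 00 00 00.
K' ⊕ ipad = 6d 36 36 36 36 36 36; K' ⊕ opad = 07 5c 5c 5c 5c 5c 5c.
m1: inner = H(6d 36 36 36 36 36 36 01) = b2; tag = H(07 5c 5c 5c 5c 5c 5c b2) = e1
m2: inner = H(6d 36 36 36 36 36 36 90) = 41; tag = H(07 5c 5c 5c 5c 5c 5c 41) = 70 ← matches
m3: inner = H(6d 36 36 36 36 36 36 74) = 25; tag = H(07 5c 5c 5c 5c 5c 5c 25) = 54

2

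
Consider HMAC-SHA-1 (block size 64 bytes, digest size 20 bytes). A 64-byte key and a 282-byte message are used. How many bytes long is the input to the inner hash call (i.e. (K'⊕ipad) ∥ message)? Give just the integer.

Key is 64 ≤ 64 bytes, zero-padded: |K'| = 64.
Inner input = (K'⊕ipad) ∥ m → 64 + 282 = 346 bytes.

346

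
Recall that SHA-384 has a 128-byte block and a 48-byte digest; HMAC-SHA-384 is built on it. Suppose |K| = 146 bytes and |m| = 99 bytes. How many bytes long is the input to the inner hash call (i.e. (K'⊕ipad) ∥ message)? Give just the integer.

227

Key is 146 > 128 bytes, so it is hashed to 48 bytes then zero-padded to 128: |K'| = 128.
Inner input = (K'⊕ipad) ∥ m → 128 + 99 = 227 bytes.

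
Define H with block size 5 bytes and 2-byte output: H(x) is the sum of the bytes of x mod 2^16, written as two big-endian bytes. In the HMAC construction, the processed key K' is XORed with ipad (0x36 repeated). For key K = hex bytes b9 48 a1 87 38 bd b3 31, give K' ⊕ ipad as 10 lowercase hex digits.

3234363636

Key hex bytes b9 48 a1 87 38 bd b3 31 is 8 bytes > B = 5, so hash it first: H(key) = 04 02, then zero-pad to 5 bytes: K' = 04 02 00 00 00.
XOR each byte with 0x36: 04⊕36=32, 02⊕36=34, 00⊕36=36, 00⊕36=36, 00⊕36=36.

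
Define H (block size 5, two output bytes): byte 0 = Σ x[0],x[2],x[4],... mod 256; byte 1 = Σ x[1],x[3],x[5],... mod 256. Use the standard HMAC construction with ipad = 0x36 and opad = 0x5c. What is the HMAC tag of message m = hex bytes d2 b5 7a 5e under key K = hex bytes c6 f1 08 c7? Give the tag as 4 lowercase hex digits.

4ebf

Key hex bytes c6 f1 08 c7 is 4 bytes ≤ B = 5; zero-pad to 5 bytes: K' = c6 f1 08 c7 00.
K' ⊕ ipad = f0 c7 3e f1 36.  K' ⊕ opad = 9a ad 54 9b 5c.
Inner input = (K'⊕ipad) ∥ m = f0 c7 3e f1 36 ∥ d2 b5 7a 5e.
Inner hash: even-index sum = 631 mod 256 = 119; odd-index sum = 772 mod 256 = 4 → 77 04.
Outer input = (K'⊕opad) ∥ inner = 9a ad 54 9b 5c ∥ 77 04.
Outer hash (tag): even-index sum = 334 mod 256 = 78; odd-index sum = 447 mod 256 = 191 → 4e bf.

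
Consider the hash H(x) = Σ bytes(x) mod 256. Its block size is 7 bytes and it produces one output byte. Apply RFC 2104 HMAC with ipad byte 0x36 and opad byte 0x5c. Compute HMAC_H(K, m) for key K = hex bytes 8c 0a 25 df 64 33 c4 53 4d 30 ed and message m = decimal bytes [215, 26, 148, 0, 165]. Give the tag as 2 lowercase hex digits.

08

Key hex bytes 8c 0a 25 df 64 33 c4 53 4d 30 ed is 11 bytes > B = 7, so hash it first: H(key) = b2, then zero-pad to 7 bytes: K' = b2 00 00 00 00 00 00.
K' ⊕ ipad = 84 36 36 36 36 36 36.  K' ⊕ opad = ee 5c 5c 5c 5c 5c 5c.
Inner input = (K'⊕ipad) ∥ m = 84 36 36 36 36 36 36 ∥ d7 1a 94 00 a5.
Inner hash: sum = 132+54+54+54+54+54+54+215+26+148+0+165 = 1010; mod 256 = 242 → f2.
Outer input = (K'⊕opad) ∥ inner = ee 5c 5c 5c 5c 5c 5c ∥ f2.
Outer hash (tag): sum = 238+92+92+92+92+92+92+242 = 1032; mod 256 = 8 → 08.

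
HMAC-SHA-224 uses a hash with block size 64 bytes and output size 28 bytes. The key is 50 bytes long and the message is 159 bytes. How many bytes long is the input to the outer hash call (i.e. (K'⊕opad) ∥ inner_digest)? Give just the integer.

Key is 50 ≤ 64 bytes, zero-padded: |K'| = 64.
Outer input = (K'⊕opad) ∥ H(inner) → 64 + 28 = 92 bytes.

92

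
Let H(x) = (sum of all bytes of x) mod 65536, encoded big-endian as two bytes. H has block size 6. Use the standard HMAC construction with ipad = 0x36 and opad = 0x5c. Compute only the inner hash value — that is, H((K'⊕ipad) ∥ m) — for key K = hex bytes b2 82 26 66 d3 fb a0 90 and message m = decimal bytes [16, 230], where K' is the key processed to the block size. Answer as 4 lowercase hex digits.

0288

Key hex bytes b2 82 26 66 d3 fb a0 90 is 8 bytes > B = 6, so hash it first: H(key) = 04 be, then zero-pad to 6 bytes: K' = 04 be 00 00 00 00.
K' ⊕ ipad = 32 88 36 36 36 36.
Inner input = 32 88 36 36 36 36 ∥ 10 e6.
Inner hash: sum = 50+136+54+54+54+54+16+230 = 648 → 02 88.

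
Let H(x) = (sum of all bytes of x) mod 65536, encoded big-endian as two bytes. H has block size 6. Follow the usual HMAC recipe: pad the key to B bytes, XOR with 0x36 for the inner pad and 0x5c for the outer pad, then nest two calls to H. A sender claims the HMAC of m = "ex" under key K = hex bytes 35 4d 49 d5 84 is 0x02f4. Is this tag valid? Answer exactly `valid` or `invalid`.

Key hex bytes 35 4d 49 d5 84 is 5 bytes ≤ B = 6; zero-pad to 6 bytes: K' = 35 4d 49 d5 84 00.
K' ⊕ ipad = 03 7b 7f e3 b2 36; K' ⊕ opad = 69 11 15 89 d8 5c.
Inner hash: sum = 3+123+127+227+178+54+101+120 = 933 → 03 a5.
Outer hash (recomputed tag): sum = 105+17+21+137+216+92+3+165 = 756 → 02 f4.
Recomputed tag = 02f4; claimed = 02f4 → match.

valid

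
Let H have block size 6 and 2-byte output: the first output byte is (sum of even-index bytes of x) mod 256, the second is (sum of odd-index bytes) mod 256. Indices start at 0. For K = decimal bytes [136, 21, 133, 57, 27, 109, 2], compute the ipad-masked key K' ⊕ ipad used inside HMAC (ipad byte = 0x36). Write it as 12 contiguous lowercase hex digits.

1c8d36363636

Key decimal bytes [136, 21, 133, 57, 27, 109, 2] = 88 15 85 39 1b 6d 02 is 7 bytes > B = 6, so hash it first: H(key) = 2a bb, then zero-pad to 6 bytes: K' = 2a bb 00 00 00 00.
XOR each byte with 0x36: 2a⊕36=1c, bb⊕36=8d, 00⊕36=36, 00⊕36=36, 00⊕36=36, 00⊕36=36.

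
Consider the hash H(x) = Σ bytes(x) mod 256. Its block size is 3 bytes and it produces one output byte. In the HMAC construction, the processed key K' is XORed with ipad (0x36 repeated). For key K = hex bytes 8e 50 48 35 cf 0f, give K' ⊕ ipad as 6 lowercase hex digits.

0f3636

Key hex bytes 8e 50 48 35 cf 0f is 6 bytes > B = 3, so hash it first: H(key) = 39, then zero-pad to 3 bytes: K' = 39 00 00.
XOR each byte with 0x36: 39⊕36=0f, 00⊕36=36, 00⊕36=36.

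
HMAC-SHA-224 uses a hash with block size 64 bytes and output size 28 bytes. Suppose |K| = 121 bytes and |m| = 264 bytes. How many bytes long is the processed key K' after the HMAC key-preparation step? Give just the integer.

Key is 121 > 64 bytes, so it is hashed to 28 bytes then zero-padded to 64: |K'| = 64.

64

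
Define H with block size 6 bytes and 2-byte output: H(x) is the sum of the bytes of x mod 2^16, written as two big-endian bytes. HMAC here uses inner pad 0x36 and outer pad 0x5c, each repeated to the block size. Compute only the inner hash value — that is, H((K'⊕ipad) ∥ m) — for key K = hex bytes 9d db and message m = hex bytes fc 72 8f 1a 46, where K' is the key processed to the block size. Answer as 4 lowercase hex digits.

Key hex bytes 9d db is 2 bytes ≤ B = 6; zero-pad to 6 bytes: K' = 9d db 00 00 00 00.
K' ⊕ ipad = ab ed 36 36 36 36.
Inner input = ab ed 36 36 36 36 ∥ fc 72 8f 1a 46.
Inner hash: sum = 171+237+54+54+54+54+252+114+143+26+70 = 1229 → 04 cd.

04cd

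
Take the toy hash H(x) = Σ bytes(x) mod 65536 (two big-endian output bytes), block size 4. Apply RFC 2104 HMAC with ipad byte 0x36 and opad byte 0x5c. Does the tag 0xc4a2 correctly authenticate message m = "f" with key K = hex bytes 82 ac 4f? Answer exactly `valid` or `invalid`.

invalid

Key hex bytes 82 ac 4f is 3 bytes ≤ B = 4; zero-pad to 4 bytes: K' = 82 ac 4f 00.
K' ⊕ ipad = b4 9a 79 36; K' ⊕ opad = de f0 13 5c.
Inner hash: sum = 180+154+121+54+102 = 611 → 02 63.
Outer hash (recomputed tag): sum = 222+240+19+92+2+99 = 674 → 02 a2.
Recomputed tag = 02a2; claimed = c4a2 → mismatch.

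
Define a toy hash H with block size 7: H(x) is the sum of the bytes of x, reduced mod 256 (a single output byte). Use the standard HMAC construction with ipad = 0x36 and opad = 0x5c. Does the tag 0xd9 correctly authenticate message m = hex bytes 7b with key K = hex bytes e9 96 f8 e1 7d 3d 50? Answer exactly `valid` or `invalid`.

invalid

Key hex bytes e9 96 f8 e1 7d 3d 50 is exactly B = 7 bytes: K' = e9 96 f8 e1 7d 3d 50.
K' ⊕ ipad = df a0 ce d7 4b 0b 66; K' ⊕ opad = b5 ca a4 bd 21 61 0c.
Inner hash: sum = 223+160+206+215+75+11+102+123 = 1115; mod 256 = 91 → 5b.
Outer hash (recomputed tag): sum = 181+202+164+189+33+97+12+91 = 969; mod 256 = 201 → c9.
Recomputed tag = c9; claimed = d9 → mismatch.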